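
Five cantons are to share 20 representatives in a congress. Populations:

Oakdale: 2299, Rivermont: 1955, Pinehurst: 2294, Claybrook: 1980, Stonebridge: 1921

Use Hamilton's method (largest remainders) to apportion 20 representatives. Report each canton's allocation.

Total 10449; standard divisor 10449/20 ≈ 522.45.
Standard quotas: Oakdale 4.400, Rivermont 3.742, Pinehurst 4.391, Claybrook 3.790, Stonebridge 3.677.
Lower quotas: Oakdale 4, Rivermont 3, Pinehurst 4, Claybrook 3, Stonebridge 3 (sum 17, leaving 3 seats).
Remainders in descending order: Claybrook 0.790, Rivermont 0.742, Stonebridge 0.677, Oakdale 0.400, Pinehurst 0.391.
The surplus seats go to Claybrook, Rivermont, Stonebridge.

Oakdale 4, Rivermont 4, Pinehurst 4, Claybrook 4, Stonebridge 4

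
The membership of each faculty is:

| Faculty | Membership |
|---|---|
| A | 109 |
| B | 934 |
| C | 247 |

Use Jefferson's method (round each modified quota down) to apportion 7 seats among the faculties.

A: 0, B: 6, C: 1

Standard divisor 1290/7 ≈ 184.286; standard quotas: A 0.591, B 5.068, C 1.340.
Rounding down gives 0, 5, 1 = 6 seats, so the divisor must be adjusted.
With modified divisor 140: modified quotas A 0.779, B 6.671, C 1.764.
Rounding down: A 0, B 6, C 1 (total 7).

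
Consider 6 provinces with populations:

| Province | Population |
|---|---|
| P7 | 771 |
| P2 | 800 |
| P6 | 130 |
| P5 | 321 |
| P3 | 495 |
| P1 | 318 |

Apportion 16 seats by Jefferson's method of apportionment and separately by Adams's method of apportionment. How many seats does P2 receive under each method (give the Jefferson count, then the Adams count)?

5 and 4

Jefferson: P7 4, P2 5, P6 0, P5 2, P3 3, P1 2.
Adams: P7 4, P2 4, P6 1, P5 2, P3 3, P1 2.
P2 gets 5 under Jefferson and 4 under Adams.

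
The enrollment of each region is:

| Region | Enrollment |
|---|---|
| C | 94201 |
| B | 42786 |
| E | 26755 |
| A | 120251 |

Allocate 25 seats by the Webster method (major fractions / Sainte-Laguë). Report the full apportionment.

C 8; B 4; E 2; A 11

Standard divisor 283993/25 ≈ 11359.72; standard quotas: C 8.293, B 3.766, E 2.355, A 10.586.
Rounding to the nearest integer gives C 8, B 4, E 2, A 11 — total 25, matching the house size, so no adjustment is needed.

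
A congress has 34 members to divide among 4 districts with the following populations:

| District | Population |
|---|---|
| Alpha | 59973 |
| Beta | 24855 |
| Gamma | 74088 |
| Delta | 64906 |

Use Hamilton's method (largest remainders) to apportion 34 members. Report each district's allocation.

Total 223822; standard divisor 223822/34 = 6583.
Standard quotas: Alpha 9.1103, Beta 3.7756, Gamma 11.2544, Delta 9.8596.
Lower quotas: Alpha 9, Beta 3, Gamma 11, Delta 9 (sum 32, leaving 2 seats).
Remainders in descending order: Delta 0.8596, Beta 0.7756, Gamma 0.2544, Alpha 0.1103.
The surplus seats go to Delta, Beta.

Alpha: 9; Beta: 4; Gamma: 11; Delta: 10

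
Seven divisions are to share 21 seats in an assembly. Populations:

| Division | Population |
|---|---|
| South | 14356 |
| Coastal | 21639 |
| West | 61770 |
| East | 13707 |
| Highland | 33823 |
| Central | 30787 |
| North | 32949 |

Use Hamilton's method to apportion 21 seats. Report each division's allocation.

Standard divisor: 209031 ÷ 21 ≈ 9953.857.
Standard quotas: South 1.4423, Coastal 2.1739, West 6.2056, East 1.3771, Highland 3.3980, Central 3.0930, North 3.3102.
Lower quotas: South 1, Coastal 2, West 6, East 1, Highland 3, Central 3, North 3 (sum 19, leaving 2 seats).
Remainders in descending order: South 0.4423, Highland 0.3980, East 0.3771, North 0.3102, West 0.2056, Coastal 0.1739, Central 0.0930.
Largest remainders: South, Highland receive the extra seats.

South=2, Coastal=2, West=6, East=1, Highland=4, Central=3, North=3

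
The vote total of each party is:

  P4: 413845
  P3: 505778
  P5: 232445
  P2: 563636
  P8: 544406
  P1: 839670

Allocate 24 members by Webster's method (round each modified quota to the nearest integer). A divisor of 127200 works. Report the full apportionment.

P4 3, P3 4, P5 2, P2 4, P8 4, P1 7

With modified divisor 127200: modified quotas P4 3.253, P3 3.976, P5 1.827, P2 4.431, P8 4.280, P1 6.601.
Rounding to the nearest integer: P4 3, P3 4, P5 2, P2 4, P8 4, P1 7 (total 24).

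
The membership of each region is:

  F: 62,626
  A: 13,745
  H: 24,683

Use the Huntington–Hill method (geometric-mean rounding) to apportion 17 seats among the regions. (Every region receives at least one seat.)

With divisor 5791: modified quotas F 10.814, A 2.374, H 4.262.
Geometric-mean thresholds: F √(10·11)=10.488, A √(2·3)=2.449, H √(4·5)=4.472.
Each quota rounded against its threshold gives F 11, A 2, H 4 (total 17).

F 11, A 2, H 4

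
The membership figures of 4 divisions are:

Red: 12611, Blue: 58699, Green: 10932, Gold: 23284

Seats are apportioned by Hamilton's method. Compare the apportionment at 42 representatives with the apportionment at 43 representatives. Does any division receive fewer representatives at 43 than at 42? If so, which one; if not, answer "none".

none

At 42 seats: Red 5, Blue 24, Green 4, Gold 9.
At 43 seats: Red 5, Blue 24, Green 4, Gold 10.
No division's allocation decreased.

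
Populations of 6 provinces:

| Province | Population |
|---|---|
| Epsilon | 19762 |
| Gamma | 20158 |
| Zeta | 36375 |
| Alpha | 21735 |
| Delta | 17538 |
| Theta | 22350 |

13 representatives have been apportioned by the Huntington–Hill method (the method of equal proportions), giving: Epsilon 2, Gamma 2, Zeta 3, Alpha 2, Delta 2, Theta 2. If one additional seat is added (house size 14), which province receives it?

Priority for the next seat is population ÷ (√(s·(s+1))).
Priorities: Epsilon 8067.803, Gamma 8229.469, Zeta 10500.558, Alpha 8873.277, Delta 7159.859, Theta 9124.349.
Highest priority: Zeta.

Zeta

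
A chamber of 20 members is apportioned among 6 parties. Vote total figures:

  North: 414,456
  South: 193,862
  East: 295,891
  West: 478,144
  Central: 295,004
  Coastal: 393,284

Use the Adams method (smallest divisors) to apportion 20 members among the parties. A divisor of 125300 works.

With modified divisor 125300: modified quotas North 3.308, South 1.547, East 2.361, West 3.816, Central 2.354, Coastal 3.139.
Rounding up: North 4, South 2, East 3, West 4, Central 3, Coastal 4 (total 20).

North=4, South=2, East=3, West=4, Central=3, Coastal=4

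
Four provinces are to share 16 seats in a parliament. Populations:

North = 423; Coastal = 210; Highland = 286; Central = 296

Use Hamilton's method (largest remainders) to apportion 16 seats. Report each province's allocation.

North 5, Coastal 3, Highland 4, Central 4

Total 1215; standard divisor 1215/16 ≈ 75.938.
Standard quotas: North 5.570, Coastal 2.765, Highland 3.766, Central 3.898.
Lower quotas: North 5, Coastal 2, Highland 3, Central 3 (sum 13, leaving 3 seats).
Remainders in descending order: Central 0.898, Highland 0.766, Coastal 0.765, North 0.570.
The surplus seats go to Central, Highland, Coastal.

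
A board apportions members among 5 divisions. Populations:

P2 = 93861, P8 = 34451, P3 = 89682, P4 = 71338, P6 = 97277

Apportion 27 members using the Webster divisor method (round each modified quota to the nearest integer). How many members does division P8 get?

Standard divisor 386609/27 ≈ 14318.852; standard quotas: P2 6.555, P8 2.406, P3 6.263, P4 4.982, P6 6.794.
Rounding to the nearest integer gives P2 7, P8 2, P3 6, P4 5, P6 7 — total 27, matching the house size, so no adjustment is needed.
P8 receives 2.

2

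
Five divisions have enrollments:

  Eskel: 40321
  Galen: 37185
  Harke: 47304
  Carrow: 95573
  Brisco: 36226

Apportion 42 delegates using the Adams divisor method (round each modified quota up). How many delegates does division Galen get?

6

Standard divisor 256609/42 ≈ 6109.738; standard quotas: Eskel 6.599, Galen 6.086, Harke 7.742, Carrow 15.643, Brisco 5.929.
Rounding up gives 7, 7, 8, 16, 6 = 44 seats, so the divisor must be adjusted.
With modified divisor 6500: modified quotas Eskel 6.203, Galen 5.721, Harke 7.278, Carrow 14.704, Brisco 5.573.
Rounding up: Eskel 7, Galen 6, Harke 8, Carrow 15, Brisco 6 (total 42).
Galen receives 6.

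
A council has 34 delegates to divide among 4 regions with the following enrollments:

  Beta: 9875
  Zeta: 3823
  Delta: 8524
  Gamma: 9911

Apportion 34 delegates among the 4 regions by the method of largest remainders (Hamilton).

Total 32133; standard divisor 32133/34 ≈ 945.088.
Standard quotas: Beta 10.4488, Zeta 4.0451, Delta 9.0193, Gamma 10.4869.
Lower quotas: Beta 10, Zeta 4, Delta 9, Gamma 10 (sum 33, leaving 1 seat).
Remainders in descending order: Gamma 0.4869, Beta 0.4488, Zeta 0.0451, Delta 0.0193.
Largest remainder: Gamma receives the extra seat.

Beta: 10, Zeta: 4, Delta: 9, Gamma: 11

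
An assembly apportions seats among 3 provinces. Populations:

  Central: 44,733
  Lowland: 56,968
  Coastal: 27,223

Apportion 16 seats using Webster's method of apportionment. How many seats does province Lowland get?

Standard divisor 128924/16 ≈ 8057.75; standard quotas: Central 5.552, Lowland 7.070, Coastal 3.378.
Rounding to the nearest integer gives Central 6, Lowland 7, Coastal 3 — total 16, matching the house size, so no adjustment is needed.
Lowland receives 7.

7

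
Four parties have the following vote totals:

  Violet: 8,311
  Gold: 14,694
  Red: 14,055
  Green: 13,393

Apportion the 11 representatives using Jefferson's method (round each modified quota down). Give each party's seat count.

Violet 2, Gold 3, Red 3, Green 3

Standard divisor 50453/11 ≈ 4586.636; standard quotas: Violet 1.812, Gold 3.204, Red 3.064, Green 2.920.
Rounding down gives 1, 3, 3, 2 = 9 seats, so the divisor must be adjusted.
With modified divisor 3900: modified quotas Violet 2.131, Gold 3.768, Red 3.604, Green 3.434.
Rounding down: Violet 2, Gold 3, Red 3, Green 3 (total 11).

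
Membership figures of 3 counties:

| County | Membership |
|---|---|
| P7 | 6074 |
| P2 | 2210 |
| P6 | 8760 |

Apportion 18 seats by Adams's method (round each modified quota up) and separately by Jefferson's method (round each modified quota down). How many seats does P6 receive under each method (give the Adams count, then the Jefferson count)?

9 and 10

Adams: P7 6, P2 3, P6 9.
Jefferson: P7 6, P2 2, P6 10.
P6 gets 9 under Adams and 10 under Jefferson.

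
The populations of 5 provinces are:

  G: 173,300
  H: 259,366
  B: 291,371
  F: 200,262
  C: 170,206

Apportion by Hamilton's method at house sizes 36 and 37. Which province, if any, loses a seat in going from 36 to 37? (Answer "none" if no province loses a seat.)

At 36 seats: G 6, H 8, B 9, F 7, C 6.
At 37 seats: G 6, H 9, B 10, F 7, C 5.
C drops from 6 to 5.

C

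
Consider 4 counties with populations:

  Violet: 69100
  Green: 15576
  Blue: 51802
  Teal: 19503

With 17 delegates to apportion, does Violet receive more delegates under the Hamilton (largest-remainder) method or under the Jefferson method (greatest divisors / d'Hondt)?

Hamilton: Violet 7, Green 2, Blue 6, Teal 2.
Jefferson: Violet 8, Green 1, Blue 6, Teal 2.
Violet gets 7 under Hamilton and 8 under Jefferson.

Jefferson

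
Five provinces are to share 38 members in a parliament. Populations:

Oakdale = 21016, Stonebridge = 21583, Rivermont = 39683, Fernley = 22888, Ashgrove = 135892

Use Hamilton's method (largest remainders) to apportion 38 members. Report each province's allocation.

Oakdale 3, Stonebridge 3, Rivermont 6, Fernley 4, Ashgrove 22

Standard divisor: 241062 ÷ 38 ≈ 6343.737.
Standard quotas: Oakdale 3.3129, Stonebridge 3.4023, Rivermont 6.2555, Fernley 3.6080, Ashgrove 21.4214.
Lower quotas: Oakdale 3, Stonebridge 3, Rivermont 6, Fernley 3, Ashgrove 21 (sum 36, leaving 2 seats).
Remainders in descending order: Fernley 0.6080, Ashgrove 0.4214, Stonebridge 0.4023, Oakdale 0.3129, Rivermont 0.2555.
The surplus seats go to Fernley, Ashgrove.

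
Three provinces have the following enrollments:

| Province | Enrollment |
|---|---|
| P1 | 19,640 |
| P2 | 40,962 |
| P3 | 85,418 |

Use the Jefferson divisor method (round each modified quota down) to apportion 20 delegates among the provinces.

Standard divisor 146020/20 ≈ 7301; standard quotas: P1 2.690, P2 5.610, P3 11.699.
Rounding down gives 2, 5, 11 = 18 seats, so the divisor must be adjusted.
With modified divisor 6700: modified quotas P1 2.931, P2 6.114, P3 12.749.
Rounding down: P1 2, P2 6, P3 12 (total 20).

P1=2; P2=6; P3=12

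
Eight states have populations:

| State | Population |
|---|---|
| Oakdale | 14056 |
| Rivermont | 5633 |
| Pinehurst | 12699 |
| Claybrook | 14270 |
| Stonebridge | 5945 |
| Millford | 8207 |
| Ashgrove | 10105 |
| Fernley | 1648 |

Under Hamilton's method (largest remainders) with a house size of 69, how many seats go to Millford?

8

Total 72563; standard divisor 72563/69 ≈ 1051.638.
Standard quotas: Oakdale 13.3658, Rivermont 5.3564, Pinehurst 12.0755, Claybrook 13.5693, Stonebridge 5.6531, Millford 7.8040, Ashgrove 9.6088, Fernley 1.5671.
Lower quotas: Oakdale 13, Rivermont 5, Pinehurst 12, Claybrook 13, Stonebridge 5, Millford 7, Ashgrove 9, Fernley 1 (sum 65, leaving 4 seats).
Remainders in descending order: Millford 0.8040, Stonebridge 0.6531, Ashgrove 0.6088, Claybrook 0.5693, Fernley 0.5671, Oakdale 0.3658, Rivermont 0.3564, Pinehurst 0.0755.
Largest remainders: Millford, Stonebridge, Ashgrove, Claybrook receive the extra seats.
Millford receives 8.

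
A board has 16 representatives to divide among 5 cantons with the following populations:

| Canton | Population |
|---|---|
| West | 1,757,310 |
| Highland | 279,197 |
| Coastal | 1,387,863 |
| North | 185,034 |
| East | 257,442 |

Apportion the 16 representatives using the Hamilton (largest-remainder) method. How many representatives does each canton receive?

Standard divisor: 3866846 ÷ 16 ≈ 241677.875.
Standard quotas: West 7.2713, Highland 1.1552, Coastal 5.7426, North 0.7656, East 1.0652.
Lower quotas: West 7, Highland 1, Coastal 5, North 0, East 1 (sum 14, leaving 2 seats).
Remainders in descending order: North 0.7656, Coastal 0.7426, West 0.2713, Highland 0.1552, East 0.0652.
Largest remainders: North, Coastal receive the extra seats.

West 7, Highland 1, Coastal 6, North 1, East 1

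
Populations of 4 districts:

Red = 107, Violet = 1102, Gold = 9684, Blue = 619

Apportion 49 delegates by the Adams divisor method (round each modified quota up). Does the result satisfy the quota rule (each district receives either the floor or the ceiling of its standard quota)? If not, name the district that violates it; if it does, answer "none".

Standard quotas: Red 0.455, Violet 4.691, Gold 41.219, Blue 2.635.
Adams allocation: Red 1, Violet 5, Gold 40, Blue 3.
Gold has quota 41.219 (lower 41, upper 42) but receives 40 — outside the quota interval.

Gold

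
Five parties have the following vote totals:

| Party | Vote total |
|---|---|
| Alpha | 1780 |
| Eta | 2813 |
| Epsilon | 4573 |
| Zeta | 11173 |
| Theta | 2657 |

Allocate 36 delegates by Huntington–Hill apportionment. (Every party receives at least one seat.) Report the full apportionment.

Alpha: 3, Eta: 4, Epsilon: 7, Zeta: 18, Theta: 4

With divisor 634: modified quotas Alpha 2.808, Eta 4.437, Epsilon 7.213, Zeta 17.623, Theta 4.191.
Geometric-mean thresholds: Alpha √(2·3)=2.449, Eta √(4·5)=4.472, Epsilon √(7·8)=7.483, Zeta √(17·18)=17.493, Theta √(4·5)=4.472.
Each quota rounded against its threshold gives Alpha 3, Eta 4, Epsilon 7, Zeta 18, Theta 4 (total 36).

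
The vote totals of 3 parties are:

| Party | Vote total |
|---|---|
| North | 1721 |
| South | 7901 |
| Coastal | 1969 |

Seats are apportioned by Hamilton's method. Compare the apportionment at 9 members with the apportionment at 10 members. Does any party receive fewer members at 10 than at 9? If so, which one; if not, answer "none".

none

At 9 seats: North 1, South 6, Coastal 2.
At 10 seats: North 1, South 7, Coastal 2.
No party's allocation decreased.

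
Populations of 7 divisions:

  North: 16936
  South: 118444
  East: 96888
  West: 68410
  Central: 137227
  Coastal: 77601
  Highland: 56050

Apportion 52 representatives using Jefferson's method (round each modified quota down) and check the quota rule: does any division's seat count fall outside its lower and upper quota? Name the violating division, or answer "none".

Standard quotas: North 1.541, South 10.776, East 8.815, West 6.224, Central 12.485, Coastal 7.060, Highland 5.099.
Jefferson allocation: North 1, South 11, East 9, West 6, Central 13, Coastal 7, Highland 5.
Every allocation lies between the lower and upper quota.

none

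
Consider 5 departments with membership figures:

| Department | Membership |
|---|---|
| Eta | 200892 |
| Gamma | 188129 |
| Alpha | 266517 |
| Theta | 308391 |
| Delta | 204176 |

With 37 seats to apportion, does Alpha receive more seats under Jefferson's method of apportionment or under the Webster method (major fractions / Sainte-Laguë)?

Jefferson: Eta 6, Gamma 6, Alpha 9, Theta 10, Delta 6.
Webster: Eta 6, Gamma 6, Alpha 8, Theta 10, Delta 7.
Alpha gets 9 under Jefferson and 8 under Webster.

Jefferson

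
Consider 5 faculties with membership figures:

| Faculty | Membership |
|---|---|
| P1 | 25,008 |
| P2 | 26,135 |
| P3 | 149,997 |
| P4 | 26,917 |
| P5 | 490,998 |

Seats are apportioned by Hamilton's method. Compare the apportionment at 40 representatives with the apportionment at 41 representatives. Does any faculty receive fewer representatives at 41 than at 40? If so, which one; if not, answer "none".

P2

At 40 seats: P1 1, P2 2, P3 8, P4 2, P5 27.
At 41 seats: P1 1, P2 1, P3 9, P4 2, P5 28.
P2 drops from 2 to 1.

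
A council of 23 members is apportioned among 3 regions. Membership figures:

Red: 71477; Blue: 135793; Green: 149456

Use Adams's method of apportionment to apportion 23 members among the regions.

Red 5; Blue 9; Green 9

Standard divisor 356726/23 ≈ 15509.826; standard quotas: Red 4.608, Blue 8.755, Green 9.636.
Rounding up gives 5, 9, 10 = 24 seats, so the divisor must be adjusted.
With modified divisor 16800: modified quotas Red 4.255, Blue 8.083, Green 8.896.
Rounding up: Red 5, Blue 9, Green 9 (total 23).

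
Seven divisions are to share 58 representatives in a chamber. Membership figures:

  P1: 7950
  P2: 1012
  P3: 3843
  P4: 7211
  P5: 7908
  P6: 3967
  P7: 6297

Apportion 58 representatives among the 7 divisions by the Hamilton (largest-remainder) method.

The standard divisor is 38188/58 ≈ 658.414.
Standard quotas: P1 12.0745, P2 1.5370, P3 5.8368, P4 10.9521, P5 12.0107, P6 6.0251, P7 9.5639.
Lower quotas: P1 12, P2 1, P3 5, P4 10, P5 12, P6 6, P7 9 (sum 55, leaving 3 seats).
Remainders in descending order: P4 0.9521, P3 0.8368, P7 0.5639, P2 0.5370, P1 0.0745, P6 0.0251, P5 0.0107.
Largest remainders: P4, P3, P7 receive the extra seats.

P1 12, P2 1, P3 6, P4 11, P5 12, P6 6, P7 10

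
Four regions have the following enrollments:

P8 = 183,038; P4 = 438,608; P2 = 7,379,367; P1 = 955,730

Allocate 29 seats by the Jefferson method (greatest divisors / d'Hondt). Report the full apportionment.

P8 0, P4 1, P2 25, P1 3

Standard divisor 8956743/29 ≈ 308853.207; standard quotas: P8 0.593, P4 1.420, P2 23.893, P1 3.094.
Rounding down gives 0, 1, 23, 3 = 27 seats, so the divisor must be adjusted.
With modified divisor 289500: modified quotas P8 0.632, P4 1.515, P2 25.490, P1 3.301.
Rounding down: P8 0, P4 1, P2 25, P1 3 (total 29).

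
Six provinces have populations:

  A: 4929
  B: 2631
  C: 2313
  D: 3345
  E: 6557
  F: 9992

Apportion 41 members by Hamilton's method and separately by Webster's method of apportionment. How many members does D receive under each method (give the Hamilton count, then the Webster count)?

Hamilton: A 7, B 4, C 3, D 4, E 9, F 14.
Webster: A 7, B 4, C 3, D 5, E 9, F 13.
D gets 4 under Hamilton and 5 under Webster.

4 and 5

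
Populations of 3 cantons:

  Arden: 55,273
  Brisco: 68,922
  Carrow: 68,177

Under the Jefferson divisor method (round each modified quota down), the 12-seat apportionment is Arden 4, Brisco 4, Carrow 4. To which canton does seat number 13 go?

Brisco

Priority for the next seat is population ÷ (current seats + 1).
Priorities: Arden 11054.600, Brisco 13784.400, Carrow 13635.400.
Highest priority: Brisco.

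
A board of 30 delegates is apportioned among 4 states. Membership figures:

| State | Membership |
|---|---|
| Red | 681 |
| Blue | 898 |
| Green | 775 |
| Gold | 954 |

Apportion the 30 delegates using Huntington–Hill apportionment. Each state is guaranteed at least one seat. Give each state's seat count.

Red 6, Blue 8, Green 7, Gold 9

With divisor 109: modified quotas Red 6.248, Blue 8.239, Green 7.110, Gold 8.752.
Geometric-mean thresholds: Red √(6·7)=6.481, Blue √(8·9)=8.485, Green √(7·8)=7.483, Gold √(8·9)=8.485.
Each quota rounded against its threshold gives Red 6, Blue 8, Green 7, Gold 9 (total 30).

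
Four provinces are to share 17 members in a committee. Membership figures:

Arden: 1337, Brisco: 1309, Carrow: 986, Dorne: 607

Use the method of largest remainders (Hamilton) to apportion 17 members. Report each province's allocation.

Total 4239; standard divisor 4239/17 ≈ 249.353.
Standard quotas: Arden 5.362, Brisco 5.250, Carrow 3.954, Dorne 2.434.
Lower quotas: Arden 5, Brisco 5, Carrow 3, Dorne 2 (sum 15, leaving 2 seats).
Remainders in descending order: Carrow 0.954, Dorne 0.434, Arden 0.362, Brisco 0.250.
The surplus seats go to Carrow, Dorne.

Arden 5, Brisco 5, Carrow 4, Dorne 3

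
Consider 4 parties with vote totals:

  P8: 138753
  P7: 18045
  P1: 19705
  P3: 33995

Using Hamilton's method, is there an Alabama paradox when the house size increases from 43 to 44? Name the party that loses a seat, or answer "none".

none

At 43 seats: P8 28, P7 4, P1 4, P3 7.
At 44 seats: P8 29, P7 4, P1 4, P3 7.
No party's allocation decreased.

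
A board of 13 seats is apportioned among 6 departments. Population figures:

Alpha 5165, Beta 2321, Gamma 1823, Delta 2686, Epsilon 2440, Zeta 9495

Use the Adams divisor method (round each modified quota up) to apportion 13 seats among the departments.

Standard divisor 23930/13 ≈ 1840.769; standard quotas: Alpha 2.806, Beta 1.261, Gamma 0.990, Delta 1.459, Epsilon 1.326, Zeta 5.158.
Rounding up gives 3, 2, 1, 2, 2, 6 = 16 seats, so the divisor must be adjusted.
With modified divisor 2387: modified quotas Alpha 2.164, Beta 0.972, Gamma 0.764, Delta 1.125, Epsilon 1.022, Zeta 3.978.
Rounding up: Alpha 3, Beta 1, Gamma 1, Delta 2, Epsilon 2, Zeta 4 (total 13).

Alpha=3; Beta=1; Gamma=1; Delta=2; Epsilon=2; Zeta=4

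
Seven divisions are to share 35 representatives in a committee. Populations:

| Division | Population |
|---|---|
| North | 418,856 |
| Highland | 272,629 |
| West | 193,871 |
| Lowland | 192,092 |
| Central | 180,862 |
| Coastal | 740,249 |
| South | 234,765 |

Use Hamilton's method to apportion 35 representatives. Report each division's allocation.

North 6, Highland 4, West 3, Lowland 3, Central 3, Coastal 12, South 4

Total 2233324; standard divisor 2233324/35 ≈ 63809.257.
Standard quotas: North 6.5642, Highland 4.2726, West 3.0383, Lowland 3.0104, Central 2.8344, Coastal 11.6010, South 3.6792.
Lower quotas: North 6, Highland 4, West 3, Lowland 3, Central 2, Coastal 11, South 3 (sum 32, leaving 3 seats).
Remainders in descending order: Central 0.8344, South 0.6792, Coastal 0.6010, North 0.5642, Highland 0.2726, West 0.0383, Lowland 0.0104.
Largest remainders: Central, South, Coastal receive the extra seats.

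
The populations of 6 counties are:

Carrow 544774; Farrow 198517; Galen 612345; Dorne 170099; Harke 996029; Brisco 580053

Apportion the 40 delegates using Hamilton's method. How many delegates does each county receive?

Standard divisor: 3101817 ÷ 40 ≈ 77545.425.
Standard quotas: Carrow 7.0252, Farrow 2.5600, Galen 7.8966, Dorne 2.1935, Harke 12.8445, Brisco 7.4802.
Lower quotas: Carrow 7, Farrow 2, Galen 7, Dorne 2, Harke 12, Brisco 7 (sum 37, leaving 3 seats).
Remainders in descending order: Galen 0.8966, Harke 0.8445, Farrow 0.5600, Brisco 0.4802, Dorne 0.1935, Carrow 0.0252.
The surplus seats go to Galen, Harke, Farrow.

Carrow 7; Farrow 3; Galen 8; Dorne 2; Harke 13; Brisco 7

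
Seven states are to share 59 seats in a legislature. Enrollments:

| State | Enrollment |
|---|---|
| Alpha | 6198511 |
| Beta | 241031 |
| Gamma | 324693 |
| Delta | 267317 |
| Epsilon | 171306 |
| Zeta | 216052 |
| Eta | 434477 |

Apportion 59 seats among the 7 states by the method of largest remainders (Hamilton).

Total 7853387; standard divisor 7853387/59 ≈ 133108.254.
Standard quotas: Alpha 46.5674, Beta 1.8108, Gamma 2.4393, Delta 2.0083, Epsilon 1.2870, Zeta 1.6231, Eta 3.2641.
Lower quotas: Alpha 46, Beta 1, Gamma 2, Delta 2, Epsilon 1, Zeta 1, Eta 3 (sum 56, leaving 3 seats).
Remainders in descending order: Beta 0.8108, Zeta 0.6231, Alpha 0.5674, Gamma 0.4393, Epsilon 0.2870, Eta 0.2641, Delta 0.0083.
Largest remainders: Beta, Zeta, Alpha receive the extra seats.

Alpha=47; Beta=2; Gamma=2; Delta=2; Epsilon=1; Zeta=2; Eta=3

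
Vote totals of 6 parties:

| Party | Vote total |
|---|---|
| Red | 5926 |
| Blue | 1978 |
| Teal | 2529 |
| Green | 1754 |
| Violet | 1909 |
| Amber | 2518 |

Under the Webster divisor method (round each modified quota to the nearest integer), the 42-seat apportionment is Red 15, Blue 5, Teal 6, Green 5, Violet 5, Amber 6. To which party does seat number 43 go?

Priority for the next seat is population ÷ (current seats + 0.5).
Priorities: Red 382.323, Blue 359.636, Teal 389.077, Green 318.909, Violet 347.091, Amber 387.385.
Highest priority: Teal.

Teal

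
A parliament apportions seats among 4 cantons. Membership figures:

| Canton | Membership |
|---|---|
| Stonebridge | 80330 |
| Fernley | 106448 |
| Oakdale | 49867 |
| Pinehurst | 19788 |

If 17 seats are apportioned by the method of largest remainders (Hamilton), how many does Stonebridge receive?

The standard divisor is 256433/17 ≈ 15084.294.
Standard quotas: Stonebridge 5.3254, Fernley 7.0569, Oakdale 3.3059, Pinehurst 1.3118.
Lower quotas: Stonebridge 5, Fernley 7, Oakdale 3, Pinehurst 1 (sum 16, leaving 1 seat).
Remainders in descending order: Stonebridge 0.3254, Pinehurst 0.3118, Oakdale 0.3059, Fernley 0.0569.
The surplus seat goes to Stonebridge.
Stonebridge receives 6.

6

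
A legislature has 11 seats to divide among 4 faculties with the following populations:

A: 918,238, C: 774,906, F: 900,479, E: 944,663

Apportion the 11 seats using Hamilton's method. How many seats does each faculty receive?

A 3, C 2, F 3, E 3

The standard divisor is 3538286/11 ≈ 321662.364.
Standard quotas: A 2.8547, C 2.4091, F 2.7995, E 2.9368.
Lower quotas: A 2, C 2, F 2, E 2 (sum 8, leaving 3 seats).
Remainders in descending order: E 0.9368, A 0.8547, F 0.7995, C 0.4091.
Largest remainders: E, A, F receive the extra seats.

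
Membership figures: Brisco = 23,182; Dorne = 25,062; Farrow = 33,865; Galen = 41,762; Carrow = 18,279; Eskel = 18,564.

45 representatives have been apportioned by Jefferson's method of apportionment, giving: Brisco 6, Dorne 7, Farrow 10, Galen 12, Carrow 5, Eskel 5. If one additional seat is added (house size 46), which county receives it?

Priority for the next seat is population ÷ (current seats + 1).
Priorities: Brisco 3311.714, Dorne 3132.750, Farrow 3078.636, Galen 3212.462, Carrow 3046.500, Eskel 3094.000.
Highest priority: Brisco.

Brisco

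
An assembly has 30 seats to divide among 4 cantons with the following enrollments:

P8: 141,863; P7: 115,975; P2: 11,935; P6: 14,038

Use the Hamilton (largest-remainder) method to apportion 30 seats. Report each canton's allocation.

P8=15, P7=12, P2=1, P6=2

Standard divisor: 283811 ÷ 30 ≈ 9460.367.
Standard quotas: P8 14.9955, P7 12.2590, P2 1.2616, P6 1.4839.
Lower quotas: P8 14, P7 12, P2 1, P6 1 (sum 28, leaving 2 seats).
Remainders in descending order: P8 0.9955, P6 0.4839, P2 0.2616, P7 0.2590.
Largest remainders: P8, P6 receive the extra seats.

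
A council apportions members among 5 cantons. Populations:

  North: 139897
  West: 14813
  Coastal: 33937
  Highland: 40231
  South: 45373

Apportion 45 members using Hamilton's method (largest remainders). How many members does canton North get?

Standard divisor: 274251 ÷ 45 ≈ 6094.467.
Standard quotas: North 22.9548, West 2.4306, Coastal 5.5685, Highland 6.6012, South 7.4450.
Lower quotas: North 22, West 2, Coastal 5, Highland 6, South 7 (sum 42, leaving 3 seats).
Remainders in descending order: North 0.9548, Highland 0.6012, Coastal 0.5685, South 0.4450, West 0.4306.
The surplus seats go to North, Highland, Coastal.
North receives 23.

23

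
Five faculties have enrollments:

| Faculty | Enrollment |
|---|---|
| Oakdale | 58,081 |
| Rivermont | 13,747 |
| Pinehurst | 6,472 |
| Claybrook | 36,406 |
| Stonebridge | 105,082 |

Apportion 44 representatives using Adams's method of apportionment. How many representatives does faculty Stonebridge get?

Standard divisor 219788/44 ≈ 4995.182; standard quotas: Oakdale 11.627, Rivermont 2.752, Pinehurst 1.296, Claybrook 7.288, Stonebridge 21.037.
Rounding up gives 12, 3, 2, 8, 22 = 47 seats, so the divisor must be adjusted.
With modified divisor 5270: modified quotas Oakdale 11.021, Rivermont 2.609, Pinehurst 1.228, Claybrook 6.908, Stonebridge 19.940.
Rounding up: Oakdale 12, Rivermont 3, Pinehurst 2, Claybrook 7, Stonebridge 20 (total 44).
Stonebridge receives 20.

20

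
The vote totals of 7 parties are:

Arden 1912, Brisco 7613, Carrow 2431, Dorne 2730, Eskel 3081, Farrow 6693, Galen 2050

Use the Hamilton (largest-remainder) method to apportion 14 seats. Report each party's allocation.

The standard divisor is 26510/14 ≈ 1893.571.
Standard quotas: Arden 1.0097, Brisco 4.0204, Carrow 1.2838, Dorne 1.4417, Eskel 1.6271, Farrow 3.5346, Galen 1.0826.
Lower quotas: Arden 1, Brisco 4, Carrow 1, Dorne 1, Eskel 1, Farrow 3, Galen 1 (sum 12, leaving 2 seats).
Remainders in descending order: Eskel 0.6271, Farrow 0.5346, Dorne 0.4417, Carrow 0.2838, Galen 0.0826, Brisco 0.0204, Arden 0.0097.
Largest remainders: Eskel, Farrow receive the extra seats.

Arden=1, Brisco=4, Carrow=1, Dorne=1, Eskel=2, Farrow=4, Galen=1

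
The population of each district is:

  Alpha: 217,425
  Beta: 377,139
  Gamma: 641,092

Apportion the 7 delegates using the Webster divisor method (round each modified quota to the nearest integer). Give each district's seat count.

Alpha 1; Beta 2; Gamma 4

Standard divisor 1235656/7 ≈ 176522.286; standard quotas: Alpha 1.232, Beta 2.136, Gamma 3.632.
Rounding to the nearest integer gives Alpha 1, Beta 2, Gamma 4 — total 7, matching the house size, so no adjustment is needed.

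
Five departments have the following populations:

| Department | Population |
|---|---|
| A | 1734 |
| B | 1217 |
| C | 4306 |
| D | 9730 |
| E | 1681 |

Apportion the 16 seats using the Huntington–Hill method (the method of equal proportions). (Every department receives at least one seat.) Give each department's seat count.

A 2; B 1; C 4; D 8; E 1

With divisor 1207: modified quotas A 1.437, B 1.008, C 3.568, D 8.061, E 1.393.
Geometric-mean thresholds: A √(1·2)=1.414, B √(1·2)=1.414, C √(3·4)=3.464, D √(8·9)=8.485, E √(1·2)=1.414.
Each quota rounded against its threshold gives A 2, B 1, C 4, D 8, E 1 (total 16).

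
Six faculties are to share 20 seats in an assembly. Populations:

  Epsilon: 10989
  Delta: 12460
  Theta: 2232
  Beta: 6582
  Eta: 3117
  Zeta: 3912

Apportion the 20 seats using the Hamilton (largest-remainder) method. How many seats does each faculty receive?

Epsilon 6, Delta 6, Theta 1, Beta 3, Eta 2, Zeta 2

The standard divisor is 39292/20 ≈ 1964.6.
Standard quotas: Epsilon 5.5935, Delta 6.3423, Theta 1.1361, Beta 3.3503, Eta 1.5866, Zeta 1.9912.
Lower quotas: Epsilon 5, Delta 6, Theta 1, Beta 3, Eta 1, Zeta 1 (sum 17, leaving 3 seats).
Remainders in descending order: Zeta 0.9912, Epsilon 0.5935, Eta 0.5866, Beta 0.3503, Delta 0.3423, Theta 0.1361.
Largest remainders: Zeta, Epsilon, Eta receive the extra seats.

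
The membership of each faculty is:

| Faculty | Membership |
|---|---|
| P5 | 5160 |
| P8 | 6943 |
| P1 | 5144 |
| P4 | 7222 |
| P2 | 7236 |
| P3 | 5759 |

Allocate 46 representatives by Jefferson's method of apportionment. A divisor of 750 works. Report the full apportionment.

P5 6, P8 9, P1 6, P4 9, P2 9, P3 7

With modified divisor 750: modified quotas P5 6.880, P8 9.257, P1 6.859, P4 9.629, P2 9.648, P3 7.679.
Rounding down: P5 6, P8 9, P1 6, P4 9, P2 9, P3 7 (total 46).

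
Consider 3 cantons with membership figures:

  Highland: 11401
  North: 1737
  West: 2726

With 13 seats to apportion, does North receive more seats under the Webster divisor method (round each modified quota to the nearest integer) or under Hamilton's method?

Hamilton

Webster: Highland 10, North 1, West 2.
Hamilton: Highland 9, North 2, West 2.
North gets 1 under Webster and 2 under Hamilton.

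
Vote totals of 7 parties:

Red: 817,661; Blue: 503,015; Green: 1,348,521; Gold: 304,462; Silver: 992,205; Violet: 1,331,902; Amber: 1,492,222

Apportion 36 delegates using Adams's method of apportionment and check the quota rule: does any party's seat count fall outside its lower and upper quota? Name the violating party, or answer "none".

Standard quotas: Red 4.335, Blue 2.667, Green 7.150, Gold 1.614, Silver 5.261, Violet 7.062, Amber 7.912.
Adams allocation: Red 4, Blue 3, Green 7, Gold 2, Silver 5, Violet 7, Amber 8.
Every allocation lies between the lower and upper quota.

none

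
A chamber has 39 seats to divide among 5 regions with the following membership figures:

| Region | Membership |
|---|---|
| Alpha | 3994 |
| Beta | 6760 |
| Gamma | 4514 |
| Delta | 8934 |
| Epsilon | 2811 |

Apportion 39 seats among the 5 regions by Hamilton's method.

Alpha=6, Beta=10, Gamma=6, Delta=13, Epsilon=4

Total 27013; standard divisor 27013/39 ≈ 692.641.
Standard quotas: Alpha 5.7663, Beta 9.7597, Gamma 6.5171, Delta 12.8985, Epsilon 4.0584.
Lower quotas: Alpha 5, Beta 9, Gamma 6, Delta 12, Epsilon 4 (sum 36, leaving 3 seats).
Remainders in descending order: Delta 0.8985, Alpha 0.7663, Beta 0.7597, Gamma 0.5171, Epsilon 0.0584.
Largest remainders: Delta, Alpha, Beta receive the extra seats.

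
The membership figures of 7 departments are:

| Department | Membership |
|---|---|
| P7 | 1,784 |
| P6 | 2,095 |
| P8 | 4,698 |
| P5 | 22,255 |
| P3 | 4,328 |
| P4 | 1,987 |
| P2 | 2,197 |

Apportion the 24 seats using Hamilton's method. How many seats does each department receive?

P7 1, P6 1, P8 3, P5 14, P3 3, P4 1, P2 1

Total 39344; standard divisor 39344/24 ≈ 1639.333.
Standard quotas: P7 1.0882, P6 1.2780, P8 2.8658, P5 13.5756, P3 2.6401, P4 1.2121, P2 1.3402.
Lower quotas: P7 1, P6 1, P8 2, P5 13, P3 2, P4 1, P2 1 (sum 21, leaving 3 seats).
Remainders in descending order: P8 0.8658, P3 0.6401, P5 0.5756, P2 0.3402, P6 0.2780, P4 0.2121, P7 0.0882.
The surplus seats go to P8, P3, P5.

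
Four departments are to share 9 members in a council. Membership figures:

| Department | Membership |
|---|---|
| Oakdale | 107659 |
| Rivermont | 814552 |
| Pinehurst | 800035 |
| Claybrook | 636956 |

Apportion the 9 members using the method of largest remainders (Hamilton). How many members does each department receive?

Oakdale=0, Rivermont=3, Pinehurst=3, Claybrook=3

The standard divisor is 2359202/9 ≈ 262133.556.
Standard quotas: Oakdale 0.4107, Rivermont 3.1074, Pinehurst 3.0520, Claybrook 2.4299.
Lower quotas: Oakdale 0, Rivermont 3, Pinehurst 3, Claybrook 2 (sum 8, leaving 1 seat).
Remainders in descending order: Claybrook 0.4299, Oakdale 0.4107, Rivermont 0.1074, Pinehurst 0.0520.
The surplus seat goes to Claybrook.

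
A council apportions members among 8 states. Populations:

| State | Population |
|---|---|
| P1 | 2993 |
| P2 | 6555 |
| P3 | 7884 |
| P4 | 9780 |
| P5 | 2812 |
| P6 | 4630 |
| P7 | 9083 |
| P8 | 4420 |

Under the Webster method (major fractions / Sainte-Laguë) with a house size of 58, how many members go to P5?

Standard divisor 48157/58 ≈ 830.293; standard quotas: P1 3.605, P2 7.895, P3 9.495, P4 11.779, P5 3.387, P6 5.576, P7 10.940, P8 5.323.
Rounding to the nearest integer gives P1 4, P2 8, P3 9, P4 12, P5 3, P6 6, P7 11, P8 5 — total 58, matching the house size, so no adjustment is needed.
P5 receives 3.

3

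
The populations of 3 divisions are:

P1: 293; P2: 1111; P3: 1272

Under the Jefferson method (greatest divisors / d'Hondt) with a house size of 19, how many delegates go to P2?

8

Standard divisor 2676/19 ≈ 140.842; standard quotas: P1 2.080, P2 7.888, P3 9.031.
Rounding down gives 2, 7, 9 = 18 seats, so the divisor must be adjusted.
With modified divisor 130: modified quotas P1 2.254, P2 8.546, P3 9.785.
Rounding down: P1 2, P2 8, P3 9 (total 19).
P2 receives 8.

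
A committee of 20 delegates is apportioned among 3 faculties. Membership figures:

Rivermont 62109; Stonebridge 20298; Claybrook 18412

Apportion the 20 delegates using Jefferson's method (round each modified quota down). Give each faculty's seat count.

Rivermont=13; Stonebridge=4; Claybrook=3

Standard divisor 100819/20 ≈ 5040.95; standard quotas: Rivermont 12.321, Stonebridge 4.027, Claybrook 3.652.
Rounding down gives 12, 4, 3 = 19 seats, so the divisor must be adjusted.
With modified divisor 4700: modified quotas Rivermont 13.215, Stonebridge 4.319, Claybrook 3.917.
Rounding down: Rivermont 13, Stonebridge 4, Claybrook 3 (total 20).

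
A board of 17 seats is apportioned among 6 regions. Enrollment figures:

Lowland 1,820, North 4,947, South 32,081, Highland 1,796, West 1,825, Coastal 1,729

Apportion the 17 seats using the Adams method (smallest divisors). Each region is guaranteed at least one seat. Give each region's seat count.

Lowland 1, North 2, South 11, Highland 1, West 1, Coastal 1

Standard divisor 44198/17 ≈ 2599.882; standard quotas: Lowland 0.700, North 1.903, South 12.339, Highland 0.691, West 0.702, Coastal 0.665.
Rounding up gives 1, 2, 13, 1, 1, 1 = 19 seats, so the divisor must be adjusted.
With modified divisor 3100: modified quotas Lowland 0.587, North 1.596, South 10.349, Highland 0.579, West 0.589, Coastal 0.558.
Rounding up: Lowland 1, North 2, South 11, Highland 1, West 1, Coastal 1 (total 17).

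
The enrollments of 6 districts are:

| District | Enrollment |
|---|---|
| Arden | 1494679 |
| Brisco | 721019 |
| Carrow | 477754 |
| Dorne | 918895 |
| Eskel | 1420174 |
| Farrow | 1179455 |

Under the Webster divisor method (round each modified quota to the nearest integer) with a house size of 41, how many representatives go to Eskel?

Standard divisor 6211976/41 ≈ 151511.61; standard quotas: Arden 9.865, Brisco 4.759, Carrow 3.153, Dorne 6.065, Eskel 9.373, Farrow 7.785.
Rounding to the nearest integer gives Arden 10, Brisco 5, Carrow 3, Dorne 6, Eskel 9, Farrow 8 — total 41, matching the house size, so no adjustment is needed.
Eskel receives 9.

9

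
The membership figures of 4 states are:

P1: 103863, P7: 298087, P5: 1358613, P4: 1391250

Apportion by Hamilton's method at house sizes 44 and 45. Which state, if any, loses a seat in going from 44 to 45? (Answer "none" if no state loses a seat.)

At 44 seats: P1 2, P7 4, P5 19, P4 19.
At 45 seats: P1 2, P7 4, P5 19, P4 20.
No state's allocation decreased.

none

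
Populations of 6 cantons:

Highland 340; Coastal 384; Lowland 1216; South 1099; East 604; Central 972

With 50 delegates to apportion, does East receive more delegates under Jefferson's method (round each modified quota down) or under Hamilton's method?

Hamilton

Jefferson: Highland 3, Coastal 4, Lowland 14, South 12, East 6, Central 11.
Hamilton: Highland 4, Coastal 4, Lowland 13, South 12, East 7, Central 10.
East gets 6 under Jefferson and 7 under Hamilton.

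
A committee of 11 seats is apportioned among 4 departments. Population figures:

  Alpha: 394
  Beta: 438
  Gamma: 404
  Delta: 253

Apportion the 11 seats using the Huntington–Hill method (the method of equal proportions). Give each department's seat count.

Alpha 3, Beta 3, Gamma 3, Delta 2

With divisor 144: modified quotas Alpha 2.736, Beta 3.042, Gamma 2.806, Delta 1.757.
Geometric-mean thresholds: Alpha √(2·3)=2.449, Beta √(3·4)=3.464, Gamma √(2·3)=2.449, Delta √(1·2)=1.414.
Each quota rounded against its threshold gives Alpha 3, Beta 3, Gamma 3, Delta 2 (total 11).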